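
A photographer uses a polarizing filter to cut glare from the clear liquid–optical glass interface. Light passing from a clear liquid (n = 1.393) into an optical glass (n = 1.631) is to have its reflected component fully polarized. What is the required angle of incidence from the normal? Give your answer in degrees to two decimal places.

tan θ_B = n₂/n₁ = 1.631/1.393 = 1.1709. Taking the arctangent, θ_B = 49.50°.

θ_B ≈ 49.50°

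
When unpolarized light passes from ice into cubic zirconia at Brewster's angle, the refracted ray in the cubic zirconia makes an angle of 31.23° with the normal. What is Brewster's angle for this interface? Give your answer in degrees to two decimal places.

Since the reflected and refracted rays are at right angles at the polarizing angle, θ_B + θ_t = 90°.
So θ_B = 90° − θ_t = 90° − 31.23° = 58.77°.

θ_B ≈ 58.77°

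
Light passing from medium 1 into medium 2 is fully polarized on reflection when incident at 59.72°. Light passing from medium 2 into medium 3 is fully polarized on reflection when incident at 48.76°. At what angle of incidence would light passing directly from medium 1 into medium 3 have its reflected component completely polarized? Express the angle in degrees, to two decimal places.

Each Brewster angle gives a ratio: n₂/n₁ = tan 59.72° = 1.7127, n₃/n₂ = tan 48.76° = 1.1407.
Multiplying, n₃/n₁ = 1.7127 × 1.1407 = 1.9536, and θ_B(1→3) = arctan 1.9536 = 62.89°.

θ_B ≈ 62.89°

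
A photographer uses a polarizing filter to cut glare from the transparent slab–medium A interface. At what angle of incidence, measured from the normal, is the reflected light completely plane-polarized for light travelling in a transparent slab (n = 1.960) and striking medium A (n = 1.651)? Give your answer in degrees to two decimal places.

θ_B ≈ 40.11°

tan θ_B = n₂/n₁ = 1.651/1.960 = 0.8423. Taking the arctangent, θ_B = 40.11°.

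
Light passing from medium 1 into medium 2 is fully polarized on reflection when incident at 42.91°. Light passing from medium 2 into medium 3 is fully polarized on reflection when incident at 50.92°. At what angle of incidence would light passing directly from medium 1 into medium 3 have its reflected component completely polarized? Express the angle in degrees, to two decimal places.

Each Brewster angle gives a ratio: n₂/n₁ = tan 42.91° = 0.9296, n₃/n₂ = tan 50.92° = 1.2314.
Multiplying, n₃/n₁ = 0.9296 × 1.2314 = 1.1447, and θ_B(1→3) = arctan 1.1447 = 48.86°.

θ_B ≈ 48.86°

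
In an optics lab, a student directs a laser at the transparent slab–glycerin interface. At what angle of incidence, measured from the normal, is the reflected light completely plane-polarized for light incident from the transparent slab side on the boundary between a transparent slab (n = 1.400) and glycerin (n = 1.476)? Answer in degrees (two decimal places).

θ_B ≈ 46.51°

Here n₂/n₁ = 1.476/1.400 = 1.0543, and Brewster's law gives tan θ_B = n₂/n₁.
So θ_B = arctan 1.0543 = 46.51°.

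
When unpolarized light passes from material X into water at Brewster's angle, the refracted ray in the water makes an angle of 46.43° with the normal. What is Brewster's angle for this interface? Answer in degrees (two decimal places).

Since the reflected and refracted rays are at right angles at the polarizing angle, θ_B + θ_t = 90°.
θ_B = 90° − 46.43° = 43.57°.

θ_B ≈ 43.57°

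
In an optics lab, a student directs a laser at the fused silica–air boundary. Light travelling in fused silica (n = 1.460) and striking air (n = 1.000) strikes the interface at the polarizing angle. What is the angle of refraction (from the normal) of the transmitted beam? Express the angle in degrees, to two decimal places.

θ_t ≈ 55.59°

θ_B = arctan(n₂/n₁) = arctan(1.000/1.460) = 34.41°.
At Brewster's angle the reflected and refracted rays are perpendicular, so θ_t = 90° − θ_B = 90° − 34.41° = 55.59°.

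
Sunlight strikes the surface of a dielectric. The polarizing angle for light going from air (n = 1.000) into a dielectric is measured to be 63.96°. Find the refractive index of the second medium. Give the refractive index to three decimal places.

At the polarizing angle, tan θ_B = n₂/n₁ with n₁ on the incident side (air) and n₂ on the transmitted side (a dielectric).
n₂ = n₁ tan θ_B = 1.000 × tan 63.96° = 2.047.

n ≈ 2.047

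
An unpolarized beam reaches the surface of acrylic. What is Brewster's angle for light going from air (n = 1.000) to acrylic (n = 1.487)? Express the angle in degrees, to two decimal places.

θ_B ≈ 56.08°

tan θ_B = n₂/n₁ = 1.487/1.000 = 1.4870.
θ_B = arctan(1.4870) = 56.08°.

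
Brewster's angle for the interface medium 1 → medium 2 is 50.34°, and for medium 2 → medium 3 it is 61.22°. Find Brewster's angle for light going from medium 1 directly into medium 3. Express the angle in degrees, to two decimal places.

θ_B ≈ 65.52°

tan θ_B(1→2) = n₂/n₁ = tan 50.34° = 1.2062.
tan θ_B(2→3) = n₃/n₂ = tan 61.22° = 1.8205.
Multiplying, n₃/n₁ = 1.2062 × 1.8205 = 2.1959, and θ_B(1→3) = arctan 2.1959 = 65.52°.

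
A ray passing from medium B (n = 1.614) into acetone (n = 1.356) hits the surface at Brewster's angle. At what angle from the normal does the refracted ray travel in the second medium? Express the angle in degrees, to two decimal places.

θ_t ≈ 49.96°

tan θ_B = n₂/n₁ = 1.356/1.614 = 0.8401, so θ_B = 40.04°.
At Brewster's angle the reflected and refracted rays are perpendicular, so θ_t = 90° − θ_B = 90° − 40.04° = 49.96°.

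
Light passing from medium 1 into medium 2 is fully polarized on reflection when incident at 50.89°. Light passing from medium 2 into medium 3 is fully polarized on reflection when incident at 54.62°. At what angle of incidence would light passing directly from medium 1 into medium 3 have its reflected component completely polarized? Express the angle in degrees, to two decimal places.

θ_B ≈ 60.00°

Each Brewster angle gives a ratio: n₂/n₁ = tan 50.89° = 1.2301, n₃/n₂ = tan 54.62° = 1.4082.
n₃/n₁ = 1.7321. Then tan θ_B(1→3) = n₃/n₁, so θ_B(1→3) = arctan(1.7321) = 60.00°.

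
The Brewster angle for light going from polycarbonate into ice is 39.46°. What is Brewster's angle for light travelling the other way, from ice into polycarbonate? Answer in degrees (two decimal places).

The two Brewster angles are complementary: θ_B' = 90° − θ_B = 90° − 39.46° = 50.54°.

θ_B' ≈ 50.54°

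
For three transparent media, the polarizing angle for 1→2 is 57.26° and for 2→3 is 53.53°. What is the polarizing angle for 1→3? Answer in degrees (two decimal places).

θ_B ≈ 64.58°

tan θ_B(1→2) = n₂/n₁ = tan 57.26° = 1.5553.
tan θ_B(2→3) = n₃/n₂ = tan 53.53° = 1.3529.
So n₃/n₁ = (n₂/n₁)(n₃/n₂) = 1.5553 × 1.3529 = 2.1041.
θ_B(1→3) = arctan(2.1041) = 64.58°.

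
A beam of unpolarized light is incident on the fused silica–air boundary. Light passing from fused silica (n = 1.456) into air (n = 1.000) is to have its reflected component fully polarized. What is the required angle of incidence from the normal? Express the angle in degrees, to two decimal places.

Brewster's condition: tan θ_B = n₂/n₁ = 1.000/1.456 = 0.6868.
So θ_B = arctan 0.6868 = 34.48°.

θ_B ≈ 34.48°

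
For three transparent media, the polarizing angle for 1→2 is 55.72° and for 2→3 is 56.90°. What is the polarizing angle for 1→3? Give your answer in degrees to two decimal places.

θ_B ≈ 66.04°

n₂/n₁ = tan 55.72° = 1.4670 and n₃/n₂ = tan 56.90° = 1.5340.
So n₃/n₁ = (n₂/n₁)(n₃/n₂) = 1.4670 × 1.5340 = 2.2504.
θ_B(1→3) = arctan(2.2504) = 66.04°.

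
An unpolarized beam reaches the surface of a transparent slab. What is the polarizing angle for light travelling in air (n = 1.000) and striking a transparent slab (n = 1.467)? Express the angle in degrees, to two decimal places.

θ_B ≈ 55.72°

tan θ_B = n₂/n₁ = 1.467/1.000 = 1.4670.
So θ_B = arctan 1.4670 = 55.72°.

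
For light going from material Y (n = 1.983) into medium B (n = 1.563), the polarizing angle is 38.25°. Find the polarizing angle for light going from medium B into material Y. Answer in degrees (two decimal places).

Reversing the direction swaps n₁ and n₂, so tan θ_B' = 1/tan θ_B and θ_B' = 90° − θ_B.
Hence θ_B' = 90° − 38.25° = 51.75°.

θ_B' ≈ 51.75°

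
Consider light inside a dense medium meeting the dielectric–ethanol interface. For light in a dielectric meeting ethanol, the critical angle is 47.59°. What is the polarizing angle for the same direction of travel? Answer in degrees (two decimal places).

At the critical angle sin θ_c = n₂/n₁, giving n₂/n₁ = sin 47.59° = 0.7383.
Then tan θ_B = n₂/n₁ = 0.7383, so θ_B = arctan 0.7383 = 36.44°.

θ_B ≈ 36.44°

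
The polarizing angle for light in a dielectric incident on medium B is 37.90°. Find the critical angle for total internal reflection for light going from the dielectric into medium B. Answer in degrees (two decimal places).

θ_c ≈ 51.12°

From Brewster, n₂/n₁ = tan θ_B = tan 37.90° = 0.7785.
Then sin θ_c = n₂/n₁ = 0.7785, so θ_c = arcsin 0.7785 = 51.12°.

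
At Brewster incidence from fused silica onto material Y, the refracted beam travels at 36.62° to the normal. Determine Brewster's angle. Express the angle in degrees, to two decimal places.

θ_B ≈ 53.38°

Brewster's condition makes the reflected and refracted beams perpendicular: θ_B + θ_t = 90°.
θ_B = 90° − 36.62° = 53.38°.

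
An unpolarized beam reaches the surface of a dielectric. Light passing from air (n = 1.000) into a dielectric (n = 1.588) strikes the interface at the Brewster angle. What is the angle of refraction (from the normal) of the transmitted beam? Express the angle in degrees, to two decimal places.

First find Brewster's angle: tan θ_B = 1.588/1.000 = 1.5880, giving θ_B = 57.80°.
The refracted ray is perpendicular to the reflected ray, so θ_t = 90° − θ_B = 32.20°.

θ_t ≈ 32.20°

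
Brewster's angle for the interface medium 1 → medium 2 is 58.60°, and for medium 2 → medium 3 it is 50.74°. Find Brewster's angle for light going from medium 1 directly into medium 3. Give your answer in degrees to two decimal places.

Each Brewster angle gives a ratio: n₂/n₁ = tan 58.60° = 1.6383, n₃/n₂ = tan 50.74° = 1.2235.
So n₃/n₁ = (n₂/n₁)(n₃/n₂) = 1.6383 × 1.2235 = 2.0044.
θ_B(1→3) = arctan(2.0044) = 63.49°.

θ_B ≈ 63.49°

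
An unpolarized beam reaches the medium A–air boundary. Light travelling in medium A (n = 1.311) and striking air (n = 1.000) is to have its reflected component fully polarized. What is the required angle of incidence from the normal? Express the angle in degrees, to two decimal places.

tan θ_B = n₂/n₁ = 1.000/1.311 = 0.7628.
So θ_B = arctan 0.7628 = 37.34°.

θ_B ≈ 37.34°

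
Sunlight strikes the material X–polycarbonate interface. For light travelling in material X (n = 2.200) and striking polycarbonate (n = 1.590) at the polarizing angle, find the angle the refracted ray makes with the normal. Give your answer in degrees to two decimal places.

θ_B = arctan(n₂/n₁) = arctan(1.590/2.200) = 35.86°.
Since θ_B + θ_t = 90° at Brewster incidence, θ_t = 90° − 35.86° = 54.14°.

θ_t ≈ 54.14°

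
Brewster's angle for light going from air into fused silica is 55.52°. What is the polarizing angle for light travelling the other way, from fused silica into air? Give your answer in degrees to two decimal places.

θ_B' ≈ 34.48°

The two Brewster angles are complementary: θ_B' = 90° − θ_B = 90° − 55.52° = 34.48°.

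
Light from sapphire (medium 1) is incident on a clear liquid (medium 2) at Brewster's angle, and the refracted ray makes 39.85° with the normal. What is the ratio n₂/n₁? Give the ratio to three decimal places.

n₂/n₁ ≈ 1.198

θ_B + θ_t = 90°, so θ_B = 90° − 39.85° = 50.15°.
tan θ_B = n₂/n₁, so n₂/n₁ = tan 50.15° = 1.198.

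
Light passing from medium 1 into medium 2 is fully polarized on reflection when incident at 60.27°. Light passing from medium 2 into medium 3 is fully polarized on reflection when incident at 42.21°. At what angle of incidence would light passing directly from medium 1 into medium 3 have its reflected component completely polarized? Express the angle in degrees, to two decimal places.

θ_B ≈ 57.81°

n₂/n₁ = tan 60.27° = 1.7511 and n₃/n₂ = tan 42.21° = 0.9071.
So n₃/n₁ = (n₂/n₁)(n₃/n₂) = 1.7511 × 0.9071 = 1.5883.
θ_B(1→3) = arctan(1.5883) = 57.81°.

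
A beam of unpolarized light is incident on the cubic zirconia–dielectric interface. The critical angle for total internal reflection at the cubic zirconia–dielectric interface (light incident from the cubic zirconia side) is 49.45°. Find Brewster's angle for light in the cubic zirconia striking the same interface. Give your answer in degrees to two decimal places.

sin θ_c = n₂/n₁, so n₂/n₁ = sin 49.45° = 0.7598.
Brewster: tan θ_B = n₂/n₁ = 0.7598.
θ_B = arctan(0.7598) = 37.23°.

θ_B ≈ 37.23°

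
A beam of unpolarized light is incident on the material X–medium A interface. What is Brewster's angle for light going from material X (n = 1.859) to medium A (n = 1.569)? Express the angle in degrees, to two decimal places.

Brewster's condition: tan θ_B = n₂/n₁ = 1.569/1.859 = 0.8440.
So θ_B = arctan 0.8440 = 40.16°.

θ_B ≈ 40.16°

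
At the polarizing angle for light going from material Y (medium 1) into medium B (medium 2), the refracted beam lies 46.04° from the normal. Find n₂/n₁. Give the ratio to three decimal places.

At Brewster incidence θ_B = 90° − θ_t = 90° − 46.04° = 43.96°.
tan θ_B = n₂/n₁, so n₂/n₁ = tan 43.96° = 0.964.

n₂/n₁ ≈ 0.964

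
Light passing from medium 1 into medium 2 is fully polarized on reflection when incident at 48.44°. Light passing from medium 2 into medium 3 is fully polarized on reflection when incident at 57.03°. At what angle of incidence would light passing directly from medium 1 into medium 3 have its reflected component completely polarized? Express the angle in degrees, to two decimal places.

Each Brewster angle gives a ratio: n₂/n₁ = tan 48.44° = 1.1279, n₃/n₂ = tan 57.03° = 1.5416.
Multiplying, n₃/n₁ = 1.1279 × 1.5416 = 1.7388, and θ_B(1→3) = arctan 1.7388 = 60.10°.

θ_B ≈ 60.10°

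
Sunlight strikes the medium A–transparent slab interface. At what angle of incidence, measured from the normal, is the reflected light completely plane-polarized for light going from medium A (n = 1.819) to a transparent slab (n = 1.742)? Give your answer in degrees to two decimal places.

θ_B ≈ 43.76°

Brewster's condition: tan θ_B = n₂/n₁ = 1.742/1.819 = 0.9577.
θ_B = arctan(0.9577) = 43.76°.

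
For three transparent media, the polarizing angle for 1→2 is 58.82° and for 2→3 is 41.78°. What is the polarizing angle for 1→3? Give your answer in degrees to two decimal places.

tan θ_B(1→2) = n₂/n₁ = tan 58.82° = 1.6525.
tan θ_B(2→3) = n₃/n₂ = tan 41.78° = 0.8935.
So n₃/n₁ = (n₂/n₁)(n₃/n₂) = 1.6525 × 0.8935 = 1.4765.
θ_B(1→3) = arctan(1.4765) = 55.89°.

θ_B ≈ 55.89°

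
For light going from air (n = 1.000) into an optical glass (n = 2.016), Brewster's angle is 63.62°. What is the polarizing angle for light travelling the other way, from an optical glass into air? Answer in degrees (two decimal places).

θ_B' ≈ 26.38°

The two Brewster angles are complementary: θ_B' = 90° − θ_B = 90° − 63.62° = 26.38°.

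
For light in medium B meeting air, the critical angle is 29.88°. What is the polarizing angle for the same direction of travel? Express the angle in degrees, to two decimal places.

θ_B ≈ 26.48°

sin θ_c = n₂/n₁, so n₂/n₁ = sin 29.88° = 0.4982.
Brewster: tan θ_B = n₂/n₁ = 0.4982.
θ_B = arctan(0.4982) = 26.48°.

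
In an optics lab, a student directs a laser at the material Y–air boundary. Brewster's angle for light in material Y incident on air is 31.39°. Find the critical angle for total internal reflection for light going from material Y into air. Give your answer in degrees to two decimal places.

From Brewster, n₂/n₁ = tan θ_B = tan 31.39° = 0.6102.
Then sin θ_c = n₂/n₁ = 0.6102, so θ_c = arcsin 0.6102 = 37.60°.

θ_c ≈ 37.60°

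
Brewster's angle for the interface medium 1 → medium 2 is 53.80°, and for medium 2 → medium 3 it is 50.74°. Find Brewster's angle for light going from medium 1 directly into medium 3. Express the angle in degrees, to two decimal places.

Each Brewster angle gives a ratio: n₂/n₁ = tan 53.80° = 1.3663, n₃/n₂ = tan 50.74° = 1.2235.
n₃/n₁ = 1.6717. Then tan θ_B(1→3) = n₃/n₁, so θ_B(1→3) = arctan(1.6717) = 59.11°.

θ_B ≈ 59.11°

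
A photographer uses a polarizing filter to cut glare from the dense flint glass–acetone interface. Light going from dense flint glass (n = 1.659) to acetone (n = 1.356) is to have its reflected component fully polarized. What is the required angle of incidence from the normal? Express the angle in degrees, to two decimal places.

θ_B ≈ 39.26°

Brewster's condition: tan θ_B = n₂/n₁ = 1.356/1.659 = 0.8174. Taking the arctangent, θ_B = 39.26°.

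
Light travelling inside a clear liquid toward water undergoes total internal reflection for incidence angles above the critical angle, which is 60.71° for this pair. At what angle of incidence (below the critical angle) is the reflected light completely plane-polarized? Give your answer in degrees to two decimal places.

θ_B ≈ 41.09°

sin θ_c = n₂/n₁, so n₂/n₁ = sin 60.71° = 0.8722.
Brewster: tan θ_B = n₂/n₁ = 0.8722.
θ_B = arctan(0.8722) = 41.09°.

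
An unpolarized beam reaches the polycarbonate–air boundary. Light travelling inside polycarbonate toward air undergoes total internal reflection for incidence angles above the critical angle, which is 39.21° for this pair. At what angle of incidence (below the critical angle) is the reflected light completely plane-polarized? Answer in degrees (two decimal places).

sin θ_c = n₂/n₁, so n₂/n₁ = sin 39.21° = 0.6322.
Brewster: tan θ_B = n₂/n₁ = 0.6322.
θ_B = arctan(0.6322) = 32.30°.

θ_B ≈ 32.30°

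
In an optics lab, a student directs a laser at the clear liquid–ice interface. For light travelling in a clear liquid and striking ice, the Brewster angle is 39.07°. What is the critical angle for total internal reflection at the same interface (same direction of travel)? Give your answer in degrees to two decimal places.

n₂/n₁ = tan 39.07° = 0.8118; the critical angle satisfies sin θ_c = n₂/n₁.
θ_c = arcsin(0.8118) = 54.27°.

θ_c ≈ 54.27°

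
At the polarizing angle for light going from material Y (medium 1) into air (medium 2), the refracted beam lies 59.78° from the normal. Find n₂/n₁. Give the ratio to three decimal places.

n₂/n₁ ≈ 0.582

At Brewster incidence θ_B = 90° − θ_t = 90° − 59.78° = 30.22°.
Then n₂/n₁ = tan θ_B = tan 30.22° = 0.582.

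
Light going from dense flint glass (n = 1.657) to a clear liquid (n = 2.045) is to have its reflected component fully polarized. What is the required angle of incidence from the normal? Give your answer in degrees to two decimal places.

tan θ_B = n₂/n₁ = 2.045/1.657 = 1.2342. Taking the arctangent, θ_B = 50.98°.

θ_B ≈ 50.98°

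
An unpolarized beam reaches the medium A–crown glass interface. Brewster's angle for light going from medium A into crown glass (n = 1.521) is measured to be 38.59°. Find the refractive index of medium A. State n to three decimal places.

At Brewster's angle, tan θ_B = n₂/n₁ with n₁ on the incident side (medium A) and n₂ on the transmitted side (crown glass).
n₁ = n₂ / tan θ_B = 1.521 / tan 38.59° = 1.906.

n ≈ 1.906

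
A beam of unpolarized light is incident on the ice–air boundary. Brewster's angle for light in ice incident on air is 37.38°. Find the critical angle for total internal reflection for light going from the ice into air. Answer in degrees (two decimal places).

θ_c ≈ 49.82°

From Brewster, n₂/n₁ = tan θ_B = tan 37.38° = 0.7640.
Then sin θ_c = n₂/n₁ = 0.7640, so θ_c = arcsin 0.7640 = 49.82°.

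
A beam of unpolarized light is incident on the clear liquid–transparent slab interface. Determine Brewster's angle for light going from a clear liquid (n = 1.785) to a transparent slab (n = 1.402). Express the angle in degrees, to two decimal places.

Here n₂/n₁ = 1.402/1.785 = 0.7854, and Brewster's law gives tan θ_B = n₂/n₁.
So θ_B = arctan 0.7854 = 38.15°.

θ_B ≈ 38.15°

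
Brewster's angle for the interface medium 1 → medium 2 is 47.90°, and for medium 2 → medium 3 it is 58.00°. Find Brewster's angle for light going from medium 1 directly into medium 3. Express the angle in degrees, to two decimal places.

n₂/n₁ = tan 47.90° = 1.1067 and n₃/n₂ = tan 58.00° = 1.6003.
Multiplying, n₃/n₁ = 1.1067 × 1.6003 = 1.7711, and θ_B(1→3) = arctan 1.7711 = 60.55°.

θ_B ≈ 60.55°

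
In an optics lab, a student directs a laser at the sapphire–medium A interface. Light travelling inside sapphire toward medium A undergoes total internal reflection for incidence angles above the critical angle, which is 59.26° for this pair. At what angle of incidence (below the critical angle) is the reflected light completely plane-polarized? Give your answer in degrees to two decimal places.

n₂/n₁ = sin θ_c = sin 59.26° = 0.8595.
tan θ_B equals the same ratio, so θ_B = arctan(0.8595) = 40.68°.

θ_B ≈ 40.68°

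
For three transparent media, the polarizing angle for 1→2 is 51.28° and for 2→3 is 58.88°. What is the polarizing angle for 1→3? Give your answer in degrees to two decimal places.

tan θ_B(1→2) = n₂/n₁ = tan 51.28° = 1.2473.
tan θ_B(2→3) = n₃/n₂ = tan 58.88° = 1.6564.
Multiplying, n₃/n₁ = 1.2473 × 1.6564 = 2.0661, and θ_B(1→3) = arctan 2.0661 = 64.17°.

θ_B ≈ 64.17°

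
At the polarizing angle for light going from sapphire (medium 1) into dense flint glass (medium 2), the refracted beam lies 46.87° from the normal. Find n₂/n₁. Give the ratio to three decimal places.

n₂/n₁ ≈ 0.937

θ_B + θ_t = 90°, so θ_B = 90° − 46.87° = 43.13°.
tan θ_B = n₂/n₁, so n₂/n₁ = tan 43.13° = 0.937.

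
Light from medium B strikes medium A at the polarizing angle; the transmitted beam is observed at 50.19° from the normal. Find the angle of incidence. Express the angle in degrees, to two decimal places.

At Brewster's angle the reflected and refracted rays are perpendicular, so θ_B + θ_t = 90°.
So θ_B = 90° − θ_t = 90° − 50.19° = 39.81°.

θ_B ≈ 39.81°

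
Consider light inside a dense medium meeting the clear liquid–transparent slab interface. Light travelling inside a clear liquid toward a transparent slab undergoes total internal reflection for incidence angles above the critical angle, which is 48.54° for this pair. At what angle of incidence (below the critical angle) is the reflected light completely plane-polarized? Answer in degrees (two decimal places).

n₂/n₁ = sin θ_c = sin 48.54° = 0.7494.
tan θ_B equals the same ratio, so θ_B = arctan(0.7494) = 36.85°.

θ_B ≈ 36.85°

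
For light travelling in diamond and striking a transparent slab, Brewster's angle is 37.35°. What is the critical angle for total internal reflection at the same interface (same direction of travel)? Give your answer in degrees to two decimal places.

tan θ_B = n₂/n₁ = tan 37.35° = 0.7632.
Total internal reflection: sin θ_c = n₂/n₁ = 0.7632.
θ_c = arcsin(0.7632) = 49.74°.

θ_c ≈ 49.74°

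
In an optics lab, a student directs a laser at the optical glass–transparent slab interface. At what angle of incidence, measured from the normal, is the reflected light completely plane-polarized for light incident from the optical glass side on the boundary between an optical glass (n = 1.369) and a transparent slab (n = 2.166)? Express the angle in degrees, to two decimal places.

Brewster's condition: tan θ_B = n₂/n₁ = 2.166/1.369 = 1.5822.
θ_B = arctan(1.5822) = 57.71°.

θ_B ≈ 57.71°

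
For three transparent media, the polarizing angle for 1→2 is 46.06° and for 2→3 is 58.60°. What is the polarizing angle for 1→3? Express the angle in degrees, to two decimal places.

n₂/n₁ = tan 46.06° = 1.0377 and n₃/n₂ = tan 58.60° = 1.6383.
n₃/n₁ = 1.7000. Then tan θ_B(1→3) = n₃/n₁, so θ_B(1→3) = arctan(1.7000) = 59.53°.

θ_B ≈ 59.53°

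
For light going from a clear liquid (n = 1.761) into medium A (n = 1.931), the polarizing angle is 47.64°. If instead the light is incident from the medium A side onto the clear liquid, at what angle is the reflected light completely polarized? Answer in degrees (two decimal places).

θ_B' ≈ 42.36°

tan θ_B' = n₁/n₂ = 1/tan θ_B, so θ_B' = 90° − θ_B.
θ_B' = 90° − 47.64° = 42.36°.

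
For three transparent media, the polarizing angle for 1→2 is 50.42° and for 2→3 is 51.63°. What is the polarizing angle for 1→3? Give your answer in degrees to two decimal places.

tan θ_B(1→2) = n₂/n₁ = tan 50.42° = 1.2097.
tan θ_B(2→3) = n₃/n₂ = tan 51.63° = 1.2630.
Multiplying, n₃/n₁ = 1.2097 × 1.2630 = 1.5278, and θ_B(1→3) = arctan 1.5278 = 56.79°.

θ_B ≈ 56.79°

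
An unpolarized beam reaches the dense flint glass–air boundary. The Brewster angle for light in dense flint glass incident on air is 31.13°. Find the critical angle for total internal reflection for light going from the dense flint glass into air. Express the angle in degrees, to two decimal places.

θ_c ≈ 37.15°

n₂/n₁ = tan 31.13° = 0.6040; the critical angle satisfies sin θ_c = n₂/n₁.
θ_c = arcsin(0.6040) = 37.15°.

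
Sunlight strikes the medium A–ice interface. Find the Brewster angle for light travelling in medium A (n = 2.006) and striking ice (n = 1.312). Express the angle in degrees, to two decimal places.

θ_B ≈ 33.19°

Here n₂/n₁ = 1.312/2.006 = 0.6540, and Brewster's law gives tan θ_B = n₂/n₁.
So θ_B = arctan 0.6540 = 33.19°.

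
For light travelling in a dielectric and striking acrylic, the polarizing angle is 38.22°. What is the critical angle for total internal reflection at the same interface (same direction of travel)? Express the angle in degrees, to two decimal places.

θ_c ≈ 51.95°

From Brewster, n₂/n₁ = tan θ_B = tan 38.22° = 0.7875.
Then sin θ_c = n₂/n₁ = 0.7875, so θ_c = arcsin 0.7875 = 51.95°.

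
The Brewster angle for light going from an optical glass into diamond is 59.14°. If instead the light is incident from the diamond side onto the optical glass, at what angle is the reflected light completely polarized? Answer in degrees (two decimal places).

The two Brewster angles are complementary: θ_B' = 90° − θ_B = 90° − 59.14° = 30.86°.

θ_B' ≈ 30.86°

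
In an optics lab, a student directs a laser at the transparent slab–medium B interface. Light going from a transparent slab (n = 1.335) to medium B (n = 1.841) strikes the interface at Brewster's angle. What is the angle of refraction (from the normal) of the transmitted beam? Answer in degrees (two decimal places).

tan θ_B = n₂/n₁ = 1.841/1.335 = 1.3790, so θ_B = 54.05°.
At Brewster's angle the reflected and refracted rays are perpendicular, so θ_t = 90° − θ_B = 90° − 54.05° = 35.95°.

θ_t ≈ 35.95°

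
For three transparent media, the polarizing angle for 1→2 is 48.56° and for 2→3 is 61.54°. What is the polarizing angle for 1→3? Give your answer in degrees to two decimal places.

θ_B ≈ 64.43°

Each Brewster angle gives a ratio: n₂/n₁ = tan 48.56° = 1.1327, n₃/n₂ = tan 61.54° = 1.8448.
So n₃/n₁ = (n₂/n₁)(n₃/n₂) = 1.1327 × 1.8448 = 2.0896.
θ_B(1→3) = arctan(2.0896) = 64.43°.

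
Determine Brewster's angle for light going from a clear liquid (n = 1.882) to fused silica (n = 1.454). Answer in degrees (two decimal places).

At Brewster's angle the reflected and refracted rays are perpendicular, which with Snell's law gives tan θ_B = n₂/n₁.
tan θ_B = n₂/n₁ = 1.454/1.882 = 0.7726.
θ_B = arctan(0.7726) = 37.69°.

θ_B ≈ 37.69°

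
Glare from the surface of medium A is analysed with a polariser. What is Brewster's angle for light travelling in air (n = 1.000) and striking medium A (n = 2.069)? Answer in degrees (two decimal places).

At Brewster's angle the reflected and refracted rays are perpendicular, which with Snell's law gives tan θ_B = n₂/n₁.
Here n₂/n₁ = 2.069/1.000 = 2.0690, and Brewster's law gives tan θ_B = n₂/n₁.
θ_B = arctan(2.0690) = 64.20°.

θ_B ≈ 64.20°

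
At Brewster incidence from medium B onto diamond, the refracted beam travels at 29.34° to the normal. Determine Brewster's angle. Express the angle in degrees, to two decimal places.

Since the reflected and refracted rays are at right angles at the polarizing angle, θ_B + θ_t = 90°.
θ_B = 90° − 29.34° = 60.66°.

θ_B ≈ 60.66°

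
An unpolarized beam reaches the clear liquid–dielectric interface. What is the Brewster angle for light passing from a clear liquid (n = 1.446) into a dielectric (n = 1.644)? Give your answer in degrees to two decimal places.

θ_B ≈ 48.67°

Here n₂/n₁ = 1.644/1.446 = 1.1369, and Brewster's law gives tan θ_B = n₂/n₁.
θ_B = arctan(1.1369) = 48.67°.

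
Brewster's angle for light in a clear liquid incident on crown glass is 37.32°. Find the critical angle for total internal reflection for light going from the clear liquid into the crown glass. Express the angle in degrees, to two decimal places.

θ_c ≈ 49.67°

tan θ_B = n₂/n₁ = tan 37.32° = 0.7623.
Total internal reflection: sin θ_c = n₂/n₁ = 0.7623.
θ_c = arcsin(0.7623) = 49.67°.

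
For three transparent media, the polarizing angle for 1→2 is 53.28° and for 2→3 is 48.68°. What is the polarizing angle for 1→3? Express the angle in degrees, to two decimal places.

θ_B ≈ 56.74°

n₂/n₁ = tan 53.28° = 1.3406 and n₃/n₂ = tan 48.68° = 1.1375.
n₃/n₁ = 1.5249. Then tan θ_B(1→3) = n₃/n₁, so θ_B(1→3) = arctan(1.5249) = 56.74°.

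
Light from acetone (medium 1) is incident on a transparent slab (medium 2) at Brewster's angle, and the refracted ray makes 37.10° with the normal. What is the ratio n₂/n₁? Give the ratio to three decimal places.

n₂/n₁ ≈ 1.322

θ_B + θ_t = 90°, so θ_B = 90° − 37.10° = 52.90°.
Then n₂/n₁ = tan θ_B = tan 52.90° = 1.322.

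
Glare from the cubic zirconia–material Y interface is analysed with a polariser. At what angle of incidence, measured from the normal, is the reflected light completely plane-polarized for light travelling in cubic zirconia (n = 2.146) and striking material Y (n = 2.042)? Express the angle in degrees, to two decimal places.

θ_B ≈ 43.58°

Here n₂/n₁ = 2.042/2.146 = 0.9515, and Brewster's law gives tan θ_B = n₂/n₁.
θ_B = arctan(0.9515) = 43.58°.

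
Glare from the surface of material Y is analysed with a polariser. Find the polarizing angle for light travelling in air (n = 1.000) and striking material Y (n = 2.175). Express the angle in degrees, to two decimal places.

θ_B ≈ 65.31°

tan θ_B = n₂/n₁ = 2.175/1.000 = 2.1750.
So θ_B = arctan 2.1750 = 65.31°.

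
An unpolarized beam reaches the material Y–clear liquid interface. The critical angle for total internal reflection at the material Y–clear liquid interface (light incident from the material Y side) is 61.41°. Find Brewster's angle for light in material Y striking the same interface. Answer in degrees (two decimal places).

θ_B ≈ 41.29°

n₂/n₁ = sin θ_c = sin 61.41° = 0.8781.
tan θ_B equals the same ratio, so θ_B = arctan(0.8781) = 41.29°.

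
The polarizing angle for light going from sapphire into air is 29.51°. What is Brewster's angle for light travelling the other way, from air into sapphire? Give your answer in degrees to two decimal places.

θ_B' ≈ 60.49°

tan θ_B' = n₁/n₂ = 1/tan θ_B, so θ_B' = 90° − θ_B.
θ_B' = 90° − 29.51° = 60.49°.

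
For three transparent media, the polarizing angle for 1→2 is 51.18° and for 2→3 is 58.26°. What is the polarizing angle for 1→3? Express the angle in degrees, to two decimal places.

θ_B ≈ 63.54°

tan θ_B(1→2) = n₂/n₁ = tan 51.18° = 1.2429.
tan θ_B(2→3) = n₃/n₂ = tan 58.26° = 1.6166.
n₃/n₁ = 2.0092. Then tan θ_B(1→3) = n₃/n₁, so θ_B(1→3) = arctan(2.0092) = 63.54°.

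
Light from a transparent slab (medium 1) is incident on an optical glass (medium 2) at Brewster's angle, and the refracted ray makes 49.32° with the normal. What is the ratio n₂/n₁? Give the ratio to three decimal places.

n₂/n₁ ≈ 0.860

At Brewster incidence θ_B = 90° − θ_t = 90° − 49.32° = 40.68°.
Then n₂/n₁ = tan θ_B = tan 40.68° = 0.860.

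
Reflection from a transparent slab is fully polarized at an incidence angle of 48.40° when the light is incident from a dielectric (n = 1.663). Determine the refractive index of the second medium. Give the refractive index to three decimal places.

Brewster's law: tan θ_B = n₂/n₁ (light incident in a dielectric, refracted into a transparent slab).
n₂ = n₁ tan θ_B = 1.663 × tan 48.40° = 1.873.

n ≈ 1.873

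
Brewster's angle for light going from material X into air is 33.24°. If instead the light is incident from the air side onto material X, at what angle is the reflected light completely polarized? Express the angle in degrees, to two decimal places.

θ_B' ≈ 56.76°

tan θ_B' = n₁/n₂ = 1/tan θ_B, so θ_B' = 90° − θ_B.
θ_B' = 90° − 33.24° = 56.76°.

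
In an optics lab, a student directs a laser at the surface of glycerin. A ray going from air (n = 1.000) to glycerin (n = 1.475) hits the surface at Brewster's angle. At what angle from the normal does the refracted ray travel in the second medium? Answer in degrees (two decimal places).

θ_t ≈ 34.14°

tan θ_B = n₂/n₁ = 1.475/1.000 = 1.4750, so θ_B = 55.86°.
At Brewster's angle the reflected and refracted rays are perpendicular, so θ_t = 90° − θ_B = 90° − 55.86° = 34.14°.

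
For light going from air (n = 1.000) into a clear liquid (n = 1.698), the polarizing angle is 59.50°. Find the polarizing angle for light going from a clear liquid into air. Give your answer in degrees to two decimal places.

θ_B' ≈ 30.50°

Reversing the direction swaps n₁ and n₂, so tan θ_B' = 1/tan θ_B and θ_B' = 90° − θ_B.
Hence θ_B' = 90° − 59.50° = 30.50°.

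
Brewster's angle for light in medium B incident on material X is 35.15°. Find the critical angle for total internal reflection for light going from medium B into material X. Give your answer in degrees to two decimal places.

θ_c ≈ 44.76°

tan θ_B = n₂/n₁ = tan 35.15° = 0.7041.
Total internal reflection: sin θ_c = n₂/n₁ = 0.7041.
θ_c = arcsin(0.7041) = 44.76°.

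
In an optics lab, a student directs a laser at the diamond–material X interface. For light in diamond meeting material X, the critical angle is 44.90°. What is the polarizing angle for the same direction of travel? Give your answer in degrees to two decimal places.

At the critical angle sin θ_c = n₂/n₁, giving n₂/n₁ = sin 44.90° = 0.7059.
Then tan θ_B = n₂/n₁ = 0.7059, so θ_B = arctan 0.7059 = 35.22°.

θ_B ≈ 35.22°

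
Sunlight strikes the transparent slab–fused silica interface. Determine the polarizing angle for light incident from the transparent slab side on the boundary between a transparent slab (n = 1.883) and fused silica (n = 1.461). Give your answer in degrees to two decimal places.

The reflected p-component vanishes when tan θ_B = n₂/n₁.
tan θ_B = n₂/n₁ = 1.461/1.883 = 0.7759. Taking the arctangent, θ_B = 37.81°.

θ_B ≈ 37.81°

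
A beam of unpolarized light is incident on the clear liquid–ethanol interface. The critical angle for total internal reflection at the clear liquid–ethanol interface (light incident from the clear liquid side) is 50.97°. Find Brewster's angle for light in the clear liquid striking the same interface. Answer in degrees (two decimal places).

n₂/n₁ = sin θ_c = sin 50.97° = 0.7768.
tan θ_B equals the same ratio, so θ_B = arctan(0.7768) = 37.84°.

θ_B ≈ 37.84°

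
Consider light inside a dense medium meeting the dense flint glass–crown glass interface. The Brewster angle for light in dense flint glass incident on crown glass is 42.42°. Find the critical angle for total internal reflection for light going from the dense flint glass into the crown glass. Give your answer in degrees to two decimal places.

θ_c ≈ 66.03°

tan θ_B = n₂/n₁ = tan 42.42° = 0.9138.
Total internal reflection: sin θ_c = n₂/n₁ = 0.9138.
θ_c = arcsin(0.9138) = 66.03°.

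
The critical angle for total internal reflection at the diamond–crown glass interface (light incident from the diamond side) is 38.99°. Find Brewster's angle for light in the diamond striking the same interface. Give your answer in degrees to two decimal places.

θ_B ≈ 32.18°

At the critical angle sin θ_c = n₂/n₁, giving n₂/n₁ = sin 38.99° = 0.6292.
Then tan θ_B = n₂/n₁ = 0.6292, so θ_B = arctan 0.6292 = 32.18°.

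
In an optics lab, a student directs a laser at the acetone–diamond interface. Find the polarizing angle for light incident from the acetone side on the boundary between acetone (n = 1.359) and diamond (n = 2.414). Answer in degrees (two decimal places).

tan θ_B = n₂/n₁ = 2.414/1.359 = 1.7763.
So θ_B = arctan 1.7763 = 60.62°.

θ_B ≈ 60.62°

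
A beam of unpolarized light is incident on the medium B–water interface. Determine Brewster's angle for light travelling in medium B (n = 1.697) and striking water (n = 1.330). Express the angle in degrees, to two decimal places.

θ_B ≈ 38.09°

tan θ_B = n₂/n₁ = 1.330/1.697 = 0.7837.
θ_B = arctan(0.7837) = 38.09°.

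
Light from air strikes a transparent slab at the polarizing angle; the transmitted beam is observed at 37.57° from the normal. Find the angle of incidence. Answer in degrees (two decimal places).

Brewster's condition makes the reflected and refracted beams perpendicular: θ_B + θ_t = 90°.
θ_B = 90° − 37.57° = 52.43°.

θ_B ≈ 52.43°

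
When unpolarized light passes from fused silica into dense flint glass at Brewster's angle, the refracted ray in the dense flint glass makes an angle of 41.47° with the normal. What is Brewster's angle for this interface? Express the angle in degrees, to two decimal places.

θ_B ≈ 48.53°

At Brewster's angle the reflected and refracted rays are perpendicular, so θ_B + θ_t = 90°.
So θ_B = 90° − θ_t = 90° − 41.47° = 48.53°.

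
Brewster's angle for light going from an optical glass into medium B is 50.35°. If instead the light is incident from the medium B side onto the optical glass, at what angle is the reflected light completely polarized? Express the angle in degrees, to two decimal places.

The two Brewster angles are complementary: θ_B' = 90° − θ_B = 90° − 50.35° = 39.65°.

θ_B' ≈ 39.65°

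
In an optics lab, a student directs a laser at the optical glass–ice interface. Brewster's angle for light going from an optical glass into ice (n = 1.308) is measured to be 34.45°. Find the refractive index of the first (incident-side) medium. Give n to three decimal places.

At Brewster's angle, tan θ_B = n₂/n₁ with n₁ on the incident side (an optical glass) and n₂ on the transmitted side (ice).
n₁ = n₂ / tan θ_B = 1.308 / tan 34.45° = 1.907.

n ≈ 1.907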